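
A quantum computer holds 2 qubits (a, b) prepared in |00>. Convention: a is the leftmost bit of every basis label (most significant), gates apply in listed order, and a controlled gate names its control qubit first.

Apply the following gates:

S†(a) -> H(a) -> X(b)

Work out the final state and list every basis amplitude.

After the circuit, the state carries amplitude 0 on |00>, sqrt(2)/2 on |01>, 0 on |10>, sqrt(2)/2 on |11>.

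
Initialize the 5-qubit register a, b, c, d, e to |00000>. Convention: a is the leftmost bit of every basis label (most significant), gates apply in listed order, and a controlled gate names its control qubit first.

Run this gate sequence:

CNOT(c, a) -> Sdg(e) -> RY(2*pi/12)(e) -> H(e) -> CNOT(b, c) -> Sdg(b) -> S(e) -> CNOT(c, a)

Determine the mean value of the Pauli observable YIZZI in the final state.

The observable YIZZI averages to 0.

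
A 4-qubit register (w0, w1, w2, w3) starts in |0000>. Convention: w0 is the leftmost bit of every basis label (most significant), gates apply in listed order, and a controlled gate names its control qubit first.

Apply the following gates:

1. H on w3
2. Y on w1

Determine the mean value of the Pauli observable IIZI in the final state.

The observable IIZI averages to 1.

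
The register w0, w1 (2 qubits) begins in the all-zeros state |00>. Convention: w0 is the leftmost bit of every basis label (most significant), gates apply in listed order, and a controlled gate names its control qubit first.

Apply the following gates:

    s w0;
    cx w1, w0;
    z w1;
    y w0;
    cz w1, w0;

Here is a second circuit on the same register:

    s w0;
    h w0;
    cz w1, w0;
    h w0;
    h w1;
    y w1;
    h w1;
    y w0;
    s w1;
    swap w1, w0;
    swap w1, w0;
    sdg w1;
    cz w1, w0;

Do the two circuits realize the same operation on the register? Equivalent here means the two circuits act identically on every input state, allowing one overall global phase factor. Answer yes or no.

No: there is an input state on which the two circuits produce genuinely different outputs (not merely differing by a phase).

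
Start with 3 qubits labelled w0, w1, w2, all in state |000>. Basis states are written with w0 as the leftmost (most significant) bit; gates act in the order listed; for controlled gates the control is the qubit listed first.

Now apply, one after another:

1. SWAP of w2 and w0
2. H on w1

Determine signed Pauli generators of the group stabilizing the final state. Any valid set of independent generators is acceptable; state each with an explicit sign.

The stabilizer group can be generated by +IXI, +ZII, +IIZ, among other valid generating sets.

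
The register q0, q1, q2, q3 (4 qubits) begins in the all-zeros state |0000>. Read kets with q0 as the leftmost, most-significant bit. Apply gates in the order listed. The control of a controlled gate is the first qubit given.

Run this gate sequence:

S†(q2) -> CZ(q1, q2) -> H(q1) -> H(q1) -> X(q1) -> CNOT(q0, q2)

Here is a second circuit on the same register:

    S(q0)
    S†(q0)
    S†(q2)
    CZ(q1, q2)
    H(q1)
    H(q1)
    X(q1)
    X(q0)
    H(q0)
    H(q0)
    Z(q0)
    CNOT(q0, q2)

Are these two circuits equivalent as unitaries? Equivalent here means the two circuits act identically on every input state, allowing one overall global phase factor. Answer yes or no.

No, they are not equivalent — no single phase factor reconciles the two unitaries.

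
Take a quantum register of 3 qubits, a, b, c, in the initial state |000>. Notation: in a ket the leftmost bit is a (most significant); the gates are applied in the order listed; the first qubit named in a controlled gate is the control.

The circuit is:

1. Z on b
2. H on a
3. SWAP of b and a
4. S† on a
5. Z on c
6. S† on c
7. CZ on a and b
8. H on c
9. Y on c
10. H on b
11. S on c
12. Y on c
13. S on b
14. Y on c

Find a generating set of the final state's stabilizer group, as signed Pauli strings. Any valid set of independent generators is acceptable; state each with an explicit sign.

The stabilizer group can be generated by -IIY, +ZII, +IZI, among other valid generating sets.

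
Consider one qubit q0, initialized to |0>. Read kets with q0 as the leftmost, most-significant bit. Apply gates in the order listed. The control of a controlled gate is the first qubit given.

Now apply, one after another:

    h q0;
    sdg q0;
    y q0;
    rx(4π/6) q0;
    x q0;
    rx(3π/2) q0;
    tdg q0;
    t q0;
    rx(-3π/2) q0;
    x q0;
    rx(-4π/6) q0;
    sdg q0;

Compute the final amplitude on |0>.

The amplitude on |0> is -sqrt(2)/2. Key observation: gates 4-11 undo each other exactly, leaving only the rest of the circuit to track.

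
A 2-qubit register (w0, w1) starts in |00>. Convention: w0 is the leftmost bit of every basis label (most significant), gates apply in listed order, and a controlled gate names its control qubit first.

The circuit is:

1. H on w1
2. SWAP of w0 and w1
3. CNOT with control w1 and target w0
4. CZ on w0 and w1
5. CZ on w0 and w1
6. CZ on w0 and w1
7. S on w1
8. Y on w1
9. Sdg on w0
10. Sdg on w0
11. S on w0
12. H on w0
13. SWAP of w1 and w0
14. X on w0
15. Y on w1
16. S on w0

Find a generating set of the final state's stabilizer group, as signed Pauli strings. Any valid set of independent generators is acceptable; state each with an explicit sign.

The final state is stabilized by the group generated by +IY, +ZI; other independent generating sets are equally valid.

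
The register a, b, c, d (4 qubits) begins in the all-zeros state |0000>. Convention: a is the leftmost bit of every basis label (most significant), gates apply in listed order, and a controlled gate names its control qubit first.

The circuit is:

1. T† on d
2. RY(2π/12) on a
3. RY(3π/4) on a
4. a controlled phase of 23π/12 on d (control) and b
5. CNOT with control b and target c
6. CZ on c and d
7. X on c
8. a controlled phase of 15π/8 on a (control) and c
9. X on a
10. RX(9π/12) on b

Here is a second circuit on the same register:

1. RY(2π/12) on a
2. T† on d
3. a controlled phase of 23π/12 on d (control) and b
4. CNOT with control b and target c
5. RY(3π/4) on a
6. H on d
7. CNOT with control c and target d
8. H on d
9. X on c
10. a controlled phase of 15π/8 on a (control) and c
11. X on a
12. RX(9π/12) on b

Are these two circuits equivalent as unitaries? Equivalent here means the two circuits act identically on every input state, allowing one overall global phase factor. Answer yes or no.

Yes — the two circuits implement the same unitary up to a global phase.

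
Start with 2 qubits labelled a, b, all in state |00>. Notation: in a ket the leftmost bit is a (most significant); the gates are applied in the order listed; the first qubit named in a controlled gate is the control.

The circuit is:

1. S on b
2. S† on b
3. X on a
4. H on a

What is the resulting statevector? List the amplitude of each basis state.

The final amplitudes are sqrt(2)/2 on |00>, 0 on |01>, -sqrt(2)/2 on |10>, 0 on |11>.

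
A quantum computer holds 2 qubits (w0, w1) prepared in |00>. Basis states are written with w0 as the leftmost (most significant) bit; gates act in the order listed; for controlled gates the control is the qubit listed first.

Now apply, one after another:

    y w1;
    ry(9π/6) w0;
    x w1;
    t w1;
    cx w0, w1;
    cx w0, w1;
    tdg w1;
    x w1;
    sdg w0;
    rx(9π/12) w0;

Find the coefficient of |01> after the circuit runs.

|01> carries amplitude -sqrt(2)*I*sqrt(sqrt(2) + 2)/4 - sqrt(2)*I*sqrt(2 - sqrt(2))/4 in the final state.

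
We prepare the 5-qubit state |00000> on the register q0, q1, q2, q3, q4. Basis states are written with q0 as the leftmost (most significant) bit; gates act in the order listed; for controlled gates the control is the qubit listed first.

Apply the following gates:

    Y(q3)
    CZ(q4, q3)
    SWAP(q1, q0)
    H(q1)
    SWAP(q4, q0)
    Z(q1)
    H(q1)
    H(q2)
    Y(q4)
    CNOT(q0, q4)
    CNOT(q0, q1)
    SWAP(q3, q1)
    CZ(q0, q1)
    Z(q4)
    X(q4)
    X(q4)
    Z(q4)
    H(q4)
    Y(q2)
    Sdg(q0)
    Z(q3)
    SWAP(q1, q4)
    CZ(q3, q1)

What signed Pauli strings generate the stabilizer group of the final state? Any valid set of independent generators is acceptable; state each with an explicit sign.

One valid set of independent stabilizer generators is +IXIII, -IIXII, +ZIIII, -IIIZI, -IIIIZ (any independent generating set of the same group is equally correct). Key observation: steps 14-17 multiply out to the identity, so the circuit reduces to the remaining gates.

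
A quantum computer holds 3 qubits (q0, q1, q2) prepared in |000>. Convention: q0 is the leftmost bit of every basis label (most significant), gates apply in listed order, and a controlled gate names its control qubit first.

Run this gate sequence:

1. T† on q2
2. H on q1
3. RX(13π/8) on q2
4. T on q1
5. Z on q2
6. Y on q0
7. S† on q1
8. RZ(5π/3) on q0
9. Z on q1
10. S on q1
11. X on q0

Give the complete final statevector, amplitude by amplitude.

After the circuit, the state carries amplitude sqrt(2)*exp(I*pi/3)*cos(3*pi/16)/2 on |000>, -sqrt(2)*exp(5*I*pi/6)*sin(3*pi/16)/2 on |001>, -sqrt(2)*exp(7*I*pi/12)*cos(3*pi/16)/2 on |010>, -sqrt(2)*exp(I*pi/12)*sin(3*pi/16)/2 on |011>, 0 on |100>, 0 on |101>, 0 on |110>, 0 on |111>.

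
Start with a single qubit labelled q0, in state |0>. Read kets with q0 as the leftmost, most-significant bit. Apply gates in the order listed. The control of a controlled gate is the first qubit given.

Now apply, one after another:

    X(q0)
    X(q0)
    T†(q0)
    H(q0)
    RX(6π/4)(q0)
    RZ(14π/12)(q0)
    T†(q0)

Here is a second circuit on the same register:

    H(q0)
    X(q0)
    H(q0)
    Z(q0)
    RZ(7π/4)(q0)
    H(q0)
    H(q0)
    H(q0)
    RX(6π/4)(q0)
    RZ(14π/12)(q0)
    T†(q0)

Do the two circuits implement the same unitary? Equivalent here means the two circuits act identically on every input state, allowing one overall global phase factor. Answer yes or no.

Yes — the two circuits implement the same unitary up to a global phase.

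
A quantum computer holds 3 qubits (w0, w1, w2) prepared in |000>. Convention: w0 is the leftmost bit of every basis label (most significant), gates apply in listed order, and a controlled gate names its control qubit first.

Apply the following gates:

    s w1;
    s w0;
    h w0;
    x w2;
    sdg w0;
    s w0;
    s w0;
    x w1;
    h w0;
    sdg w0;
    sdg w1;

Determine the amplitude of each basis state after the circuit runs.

After the circuit, the state carries amplitude 1/2 - I/2 on |011>, -1/2 + I/2 on |111>, and 0 on every other basis state.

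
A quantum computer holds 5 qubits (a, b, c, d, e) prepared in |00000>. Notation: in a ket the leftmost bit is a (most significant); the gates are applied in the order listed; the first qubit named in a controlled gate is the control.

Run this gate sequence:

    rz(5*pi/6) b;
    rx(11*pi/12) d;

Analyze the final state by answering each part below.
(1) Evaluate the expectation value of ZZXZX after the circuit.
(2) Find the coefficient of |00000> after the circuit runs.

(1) In the final state, ZZXZX has expectation 0.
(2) |00000> carries amplitude (-sqrt(sqrt(2) + 2)/4 + sqrt(6 - 3*sqrt(2))/4)*exp(7*I*pi/12) in the final state.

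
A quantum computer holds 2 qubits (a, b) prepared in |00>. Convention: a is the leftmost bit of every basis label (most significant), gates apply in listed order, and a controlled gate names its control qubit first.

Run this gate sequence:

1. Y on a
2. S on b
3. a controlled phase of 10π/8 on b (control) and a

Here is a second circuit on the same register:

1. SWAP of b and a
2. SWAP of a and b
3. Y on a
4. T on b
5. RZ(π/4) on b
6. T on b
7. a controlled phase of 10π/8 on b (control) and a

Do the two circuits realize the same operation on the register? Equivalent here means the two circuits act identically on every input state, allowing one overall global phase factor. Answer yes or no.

No, they are not equivalent — no single phase factor reconciles the two unitaries.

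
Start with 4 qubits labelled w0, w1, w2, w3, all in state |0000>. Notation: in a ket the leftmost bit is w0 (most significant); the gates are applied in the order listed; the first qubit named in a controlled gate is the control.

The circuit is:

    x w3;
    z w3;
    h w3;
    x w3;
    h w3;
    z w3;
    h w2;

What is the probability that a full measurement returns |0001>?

Outcome |0001> occurs with probability 1/2. Key observation: steps 3-6 multiply out to the identity, so the circuit reduces to the remaining gates.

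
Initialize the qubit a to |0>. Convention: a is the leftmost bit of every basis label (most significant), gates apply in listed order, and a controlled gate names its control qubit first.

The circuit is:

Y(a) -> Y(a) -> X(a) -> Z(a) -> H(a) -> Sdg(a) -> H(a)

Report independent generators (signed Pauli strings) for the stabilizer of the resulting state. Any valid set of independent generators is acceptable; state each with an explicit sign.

One valid set of independent stabilizer generators is -Y (any independent generating set of the same group is equally correct).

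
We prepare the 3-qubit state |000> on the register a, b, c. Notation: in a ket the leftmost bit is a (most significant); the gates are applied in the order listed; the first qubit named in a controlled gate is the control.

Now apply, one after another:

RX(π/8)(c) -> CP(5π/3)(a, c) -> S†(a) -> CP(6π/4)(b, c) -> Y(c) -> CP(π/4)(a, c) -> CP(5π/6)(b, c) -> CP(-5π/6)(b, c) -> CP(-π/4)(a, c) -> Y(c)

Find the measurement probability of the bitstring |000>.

A full measurement returns |000> with probability cos(pi/16)**2.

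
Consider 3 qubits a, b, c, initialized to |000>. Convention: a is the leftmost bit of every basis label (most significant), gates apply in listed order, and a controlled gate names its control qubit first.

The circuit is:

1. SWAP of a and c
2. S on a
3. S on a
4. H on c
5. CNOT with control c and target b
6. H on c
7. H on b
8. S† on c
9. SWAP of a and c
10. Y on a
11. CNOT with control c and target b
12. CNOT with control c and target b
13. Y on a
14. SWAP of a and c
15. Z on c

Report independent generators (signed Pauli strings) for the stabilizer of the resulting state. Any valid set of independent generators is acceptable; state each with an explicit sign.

One valid set of independent stabilizer generators is +IXY, +ZII, +IZZ (any independent generating set of the same group is equally correct). Key observation: gates 9-14 undo each other exactly, leaving only the rest of the circuit to track.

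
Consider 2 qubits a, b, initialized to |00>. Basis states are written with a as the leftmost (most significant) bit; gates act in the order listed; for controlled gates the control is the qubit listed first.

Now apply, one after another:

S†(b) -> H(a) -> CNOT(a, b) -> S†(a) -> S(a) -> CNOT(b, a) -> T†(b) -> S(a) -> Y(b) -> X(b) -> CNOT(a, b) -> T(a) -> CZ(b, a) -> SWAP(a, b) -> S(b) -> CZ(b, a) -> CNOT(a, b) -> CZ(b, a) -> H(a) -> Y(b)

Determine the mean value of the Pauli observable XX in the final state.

The observable XX averages to 0.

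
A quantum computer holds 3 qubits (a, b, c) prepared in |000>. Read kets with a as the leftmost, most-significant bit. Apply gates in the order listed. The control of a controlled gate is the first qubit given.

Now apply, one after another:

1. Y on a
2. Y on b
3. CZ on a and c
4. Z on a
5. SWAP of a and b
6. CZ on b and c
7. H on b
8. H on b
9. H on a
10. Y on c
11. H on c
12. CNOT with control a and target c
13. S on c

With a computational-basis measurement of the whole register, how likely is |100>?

A full measurement returns |100> with probability 0.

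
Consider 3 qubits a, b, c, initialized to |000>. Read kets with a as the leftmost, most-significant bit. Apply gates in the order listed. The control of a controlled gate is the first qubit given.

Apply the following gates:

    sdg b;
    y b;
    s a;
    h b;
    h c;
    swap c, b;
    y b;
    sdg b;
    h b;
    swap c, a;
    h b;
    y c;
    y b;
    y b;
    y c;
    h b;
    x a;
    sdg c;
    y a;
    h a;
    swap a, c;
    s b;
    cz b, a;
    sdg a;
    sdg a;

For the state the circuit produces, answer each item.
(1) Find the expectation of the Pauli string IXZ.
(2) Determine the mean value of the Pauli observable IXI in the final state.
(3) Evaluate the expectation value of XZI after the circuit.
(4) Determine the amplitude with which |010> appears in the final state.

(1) The observable IXZ averages to 1. Key observation: gates 11-16 undo each other exactly, leaving only the rest of the circuit to track.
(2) The observable IXI averages to 1.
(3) The observable XZI averages to 0.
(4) The amplitude on |010> is 1/2 - I/2.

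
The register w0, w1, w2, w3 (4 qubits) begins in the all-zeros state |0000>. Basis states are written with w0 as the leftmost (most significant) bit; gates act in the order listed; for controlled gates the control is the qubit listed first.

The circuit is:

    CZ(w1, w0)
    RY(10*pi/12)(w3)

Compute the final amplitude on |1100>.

|1100> carries amplitude 0 in the final state.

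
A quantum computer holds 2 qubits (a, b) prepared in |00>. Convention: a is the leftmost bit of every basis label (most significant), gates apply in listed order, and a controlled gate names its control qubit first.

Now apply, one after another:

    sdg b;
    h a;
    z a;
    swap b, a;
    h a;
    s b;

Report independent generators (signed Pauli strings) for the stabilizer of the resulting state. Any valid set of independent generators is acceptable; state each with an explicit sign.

One valid set of independent stabilizer generators is +XI, -IY (any independent generating set of the same group is equally correct).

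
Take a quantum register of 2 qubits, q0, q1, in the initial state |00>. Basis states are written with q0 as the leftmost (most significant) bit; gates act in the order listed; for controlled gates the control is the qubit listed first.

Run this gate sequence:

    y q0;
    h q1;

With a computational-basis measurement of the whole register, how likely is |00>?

A full measurement returns |00> with probability 0.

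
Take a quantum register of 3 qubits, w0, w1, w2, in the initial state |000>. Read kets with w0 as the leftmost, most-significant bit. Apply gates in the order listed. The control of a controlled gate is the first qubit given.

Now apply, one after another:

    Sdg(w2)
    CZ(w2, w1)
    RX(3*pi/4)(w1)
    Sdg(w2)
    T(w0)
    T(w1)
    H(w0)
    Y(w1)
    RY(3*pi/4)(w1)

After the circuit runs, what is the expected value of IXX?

The observable IXX averages to 0.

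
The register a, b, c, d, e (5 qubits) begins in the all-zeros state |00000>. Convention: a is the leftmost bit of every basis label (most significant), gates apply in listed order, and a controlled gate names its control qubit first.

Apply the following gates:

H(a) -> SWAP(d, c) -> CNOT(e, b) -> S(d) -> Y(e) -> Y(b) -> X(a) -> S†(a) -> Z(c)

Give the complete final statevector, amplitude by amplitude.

After the circuit, the state carries amplitude -sqrt(2)/2 on |01001>, sqrt(2)*I/2 on |11001>, and 0 on every other basis state.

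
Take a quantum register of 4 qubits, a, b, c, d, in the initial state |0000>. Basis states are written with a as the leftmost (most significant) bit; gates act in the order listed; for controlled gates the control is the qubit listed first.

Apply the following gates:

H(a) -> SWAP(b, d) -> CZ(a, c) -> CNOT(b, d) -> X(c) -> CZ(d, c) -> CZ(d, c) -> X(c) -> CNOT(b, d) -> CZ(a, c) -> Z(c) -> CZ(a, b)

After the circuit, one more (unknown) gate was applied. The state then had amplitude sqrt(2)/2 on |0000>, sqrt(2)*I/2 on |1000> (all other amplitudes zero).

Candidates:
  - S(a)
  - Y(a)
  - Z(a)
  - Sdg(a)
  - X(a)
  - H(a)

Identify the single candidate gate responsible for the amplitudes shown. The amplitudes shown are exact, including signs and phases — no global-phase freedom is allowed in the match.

The applied gate was S(a). Key observation: gates 3-10 undo each other exactly, leaving only the rest of the circuit to track.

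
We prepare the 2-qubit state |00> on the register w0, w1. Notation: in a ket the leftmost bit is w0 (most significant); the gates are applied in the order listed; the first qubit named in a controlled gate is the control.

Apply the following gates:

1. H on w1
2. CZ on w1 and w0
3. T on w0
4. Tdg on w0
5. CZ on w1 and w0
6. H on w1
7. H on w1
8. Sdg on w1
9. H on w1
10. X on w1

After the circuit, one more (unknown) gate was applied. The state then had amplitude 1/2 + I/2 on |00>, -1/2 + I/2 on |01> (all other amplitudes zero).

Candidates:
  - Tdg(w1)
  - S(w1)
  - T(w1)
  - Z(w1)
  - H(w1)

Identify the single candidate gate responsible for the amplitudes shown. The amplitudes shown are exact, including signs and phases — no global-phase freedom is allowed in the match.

The unique candidate consistent with the amplitudes is Z(w1). Key observation: steps 1-6 multiply out to the identity, so the circuit reduces to the remaining gates.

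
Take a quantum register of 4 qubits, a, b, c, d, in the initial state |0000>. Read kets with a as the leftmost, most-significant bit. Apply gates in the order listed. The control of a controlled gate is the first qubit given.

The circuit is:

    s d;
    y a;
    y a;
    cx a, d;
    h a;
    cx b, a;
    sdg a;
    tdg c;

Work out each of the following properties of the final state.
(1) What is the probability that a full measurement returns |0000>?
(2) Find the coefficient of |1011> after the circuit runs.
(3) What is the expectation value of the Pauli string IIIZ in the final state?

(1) The probability of measuring |0000> is 1/2.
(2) |1011> carries amplitude 0 in the final state.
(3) In the final state, IIIZ has expectation 1.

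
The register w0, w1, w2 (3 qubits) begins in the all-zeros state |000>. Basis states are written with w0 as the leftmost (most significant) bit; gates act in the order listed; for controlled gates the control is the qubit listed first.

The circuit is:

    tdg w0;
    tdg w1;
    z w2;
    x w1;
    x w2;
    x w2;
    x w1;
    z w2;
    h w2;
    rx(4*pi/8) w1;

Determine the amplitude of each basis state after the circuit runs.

The final amplitudes are 1/2 on |000>, 1/2 on |001>, -I/2 on |010>, -I/2 on |011>, 0 on |100>, 0 on |101>, 0 on |110>, 0 on |111>.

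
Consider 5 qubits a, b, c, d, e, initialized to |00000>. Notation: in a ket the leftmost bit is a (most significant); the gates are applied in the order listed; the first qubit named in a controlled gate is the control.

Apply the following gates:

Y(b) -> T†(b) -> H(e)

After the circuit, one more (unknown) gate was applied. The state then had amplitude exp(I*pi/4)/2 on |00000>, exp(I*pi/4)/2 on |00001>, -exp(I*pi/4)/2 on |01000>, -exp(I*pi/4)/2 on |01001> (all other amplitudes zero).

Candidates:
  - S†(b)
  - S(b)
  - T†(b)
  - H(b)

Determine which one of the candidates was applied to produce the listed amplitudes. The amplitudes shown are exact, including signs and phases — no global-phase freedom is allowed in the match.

The unique candidate consistent with the amplitudes is H(b).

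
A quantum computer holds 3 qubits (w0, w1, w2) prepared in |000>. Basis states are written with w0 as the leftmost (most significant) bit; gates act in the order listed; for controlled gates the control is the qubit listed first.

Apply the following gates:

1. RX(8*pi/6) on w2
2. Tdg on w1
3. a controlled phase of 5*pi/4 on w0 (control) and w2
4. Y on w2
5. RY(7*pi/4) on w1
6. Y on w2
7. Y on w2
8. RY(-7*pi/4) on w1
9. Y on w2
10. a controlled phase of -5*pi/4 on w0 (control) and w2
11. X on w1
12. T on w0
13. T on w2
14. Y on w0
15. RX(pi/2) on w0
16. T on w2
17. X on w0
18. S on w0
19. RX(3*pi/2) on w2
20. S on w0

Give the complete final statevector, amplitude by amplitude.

After the circuit, the state carries amplitude 0 on |000>, 0 on |001>, sqrt(3)/4 + I/4 on |010>, -1/4 - sqrt(3)*I/4 on |011>, 0 on |100>, 0 on |101>, -1/4 + sqrt(3)*I/4 on |110>, sqrt(3)/4 - I/4 on |111>. Key observation: steps 3-10 multiply out to the identity, so the circuit reduces to the remaining gates.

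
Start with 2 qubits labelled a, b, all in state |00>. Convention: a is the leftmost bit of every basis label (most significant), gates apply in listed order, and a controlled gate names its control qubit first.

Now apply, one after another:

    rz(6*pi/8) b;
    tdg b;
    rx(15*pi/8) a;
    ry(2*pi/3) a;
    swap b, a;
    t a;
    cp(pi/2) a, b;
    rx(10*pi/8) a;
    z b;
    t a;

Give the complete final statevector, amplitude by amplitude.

The final amplitudes are sqrt(1/2 - sqrt(2)/4)*exp(-3*I*pi/8)*cos(pi/16)/2 - sqrt(3)*I*sqrt(1/2 - sqrt(2)/4)*exp(-3*I*pi/8)*sin(pi/16)/2 on |00>, -I*sqrt(1/2 - sqrt(2)/4)*exp(-3*I*pi/8)*sin(pi/16)/2 - sqrt(3)*sqrt(1/2 - sqrt(2)/4)*exp(-3*I*pi/8)*cos(pi/16)/2 on |01>, sqrt(3)*sqrt(sqrt(2)/4 + 1/2)*exp(-I*pi/8)*sin(pi/16)/2 + I*sqrt(sqrt(2)/4 + 1/2)*exp(-I*pi/8)*cos(pi/16)/2 on |10>, -sqrt(3)*I*sqrt(sqrt(2)/4 + 1/2)*exp(-I*pi/8)*cos(pi/16)/2 + sqrt(sqrt(2)/4 + 1/2)*exp(-I*pi/8)*sin(pi/16)/2 on |11>.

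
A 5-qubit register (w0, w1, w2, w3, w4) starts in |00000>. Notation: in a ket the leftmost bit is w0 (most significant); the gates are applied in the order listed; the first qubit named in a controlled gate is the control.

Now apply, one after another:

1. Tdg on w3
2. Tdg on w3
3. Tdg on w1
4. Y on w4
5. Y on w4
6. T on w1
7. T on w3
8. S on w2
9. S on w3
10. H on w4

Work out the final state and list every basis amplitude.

The final amplitudes are sqrt(2)/2 on |00000>, sqrt(2)/2 on |00001>, and 0 on every other basis state.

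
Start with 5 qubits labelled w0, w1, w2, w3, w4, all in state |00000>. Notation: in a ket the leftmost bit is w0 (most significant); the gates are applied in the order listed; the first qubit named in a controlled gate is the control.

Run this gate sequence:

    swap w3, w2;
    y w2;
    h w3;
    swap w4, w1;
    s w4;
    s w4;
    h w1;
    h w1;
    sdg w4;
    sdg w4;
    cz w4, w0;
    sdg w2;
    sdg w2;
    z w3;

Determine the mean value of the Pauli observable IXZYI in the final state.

In the final state, IXZYI has expectation 0.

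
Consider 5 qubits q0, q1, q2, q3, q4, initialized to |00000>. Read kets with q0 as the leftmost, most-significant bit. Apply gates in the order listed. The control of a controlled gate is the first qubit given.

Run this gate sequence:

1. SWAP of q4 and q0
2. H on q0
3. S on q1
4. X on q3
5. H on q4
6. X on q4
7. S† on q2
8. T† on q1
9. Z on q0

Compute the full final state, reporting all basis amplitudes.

The resulting statevector has amplitude 1/2 on |00010>, 1/2 on |00011>, -1/2 on |10010>, -1/2 on |10011>, and 0 on every other basis state.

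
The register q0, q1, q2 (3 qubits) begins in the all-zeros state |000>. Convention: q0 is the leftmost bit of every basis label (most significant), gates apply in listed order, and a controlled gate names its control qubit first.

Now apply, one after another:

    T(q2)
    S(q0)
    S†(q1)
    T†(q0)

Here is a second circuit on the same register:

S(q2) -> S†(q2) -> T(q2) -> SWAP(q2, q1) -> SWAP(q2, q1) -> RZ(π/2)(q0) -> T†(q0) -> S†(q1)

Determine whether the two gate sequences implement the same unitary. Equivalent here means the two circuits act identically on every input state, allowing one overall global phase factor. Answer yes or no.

Yes: on every input state the two circuits agree up to one overall phase factor.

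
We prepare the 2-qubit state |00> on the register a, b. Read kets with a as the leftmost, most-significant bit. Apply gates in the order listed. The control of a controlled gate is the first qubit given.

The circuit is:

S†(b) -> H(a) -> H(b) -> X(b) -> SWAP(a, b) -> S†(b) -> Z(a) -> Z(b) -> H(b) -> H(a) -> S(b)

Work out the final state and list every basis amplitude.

The resulting statevector has amplitude 0 on |00>, 0 on |01>, 1/2 + I/2 on |10>, 1/2 + I/2 on |11>.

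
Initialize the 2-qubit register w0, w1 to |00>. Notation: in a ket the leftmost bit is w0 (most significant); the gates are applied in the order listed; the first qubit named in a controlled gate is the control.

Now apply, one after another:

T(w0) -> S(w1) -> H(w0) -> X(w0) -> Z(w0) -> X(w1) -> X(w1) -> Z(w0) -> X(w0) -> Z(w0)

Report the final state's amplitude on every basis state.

The final amplitudes are sqrt(2)/2 on |00>, 0 on |01>, -sqrt(2)/2 on |10>, 0 on |11>. Key observation: gates 4-9 undo each other exactly, leaving only the rest of the circuit to track.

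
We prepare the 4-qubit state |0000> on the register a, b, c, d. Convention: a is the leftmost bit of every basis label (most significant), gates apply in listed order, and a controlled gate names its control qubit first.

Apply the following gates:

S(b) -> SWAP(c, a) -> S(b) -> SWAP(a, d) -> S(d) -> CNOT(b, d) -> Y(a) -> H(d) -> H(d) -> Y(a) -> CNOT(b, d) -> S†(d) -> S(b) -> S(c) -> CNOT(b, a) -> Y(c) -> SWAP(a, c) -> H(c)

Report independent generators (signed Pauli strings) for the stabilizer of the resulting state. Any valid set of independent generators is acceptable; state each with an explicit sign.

The final state is stabilized by the group generated by +IIXI, -ZIII, +IZII, +IIIZ; other independent generating sets are equally valid. Key observation: steps 5-12 multiply out to the identity, so the circuit reduces to the remaining gates.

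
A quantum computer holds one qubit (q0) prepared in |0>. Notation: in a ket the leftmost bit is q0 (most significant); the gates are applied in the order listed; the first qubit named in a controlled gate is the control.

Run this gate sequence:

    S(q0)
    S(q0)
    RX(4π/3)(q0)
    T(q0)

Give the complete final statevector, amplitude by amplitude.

After the circuit, the state carries amplitude -1/2 on |0>, -sqrt(3)*exp(3*I*pi/4)/2 on |1>.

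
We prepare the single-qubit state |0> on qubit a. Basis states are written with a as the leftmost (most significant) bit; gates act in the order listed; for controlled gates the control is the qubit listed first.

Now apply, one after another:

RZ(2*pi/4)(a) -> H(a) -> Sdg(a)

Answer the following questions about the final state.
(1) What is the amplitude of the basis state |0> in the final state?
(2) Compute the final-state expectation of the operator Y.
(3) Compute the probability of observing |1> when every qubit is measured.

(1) |0> carries amplitude -sqrt(2)*exp(3*I*pi/4)/2 in the final state.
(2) In the final state, Y has expectation -1.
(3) The probability of measuring |1> is 1/2.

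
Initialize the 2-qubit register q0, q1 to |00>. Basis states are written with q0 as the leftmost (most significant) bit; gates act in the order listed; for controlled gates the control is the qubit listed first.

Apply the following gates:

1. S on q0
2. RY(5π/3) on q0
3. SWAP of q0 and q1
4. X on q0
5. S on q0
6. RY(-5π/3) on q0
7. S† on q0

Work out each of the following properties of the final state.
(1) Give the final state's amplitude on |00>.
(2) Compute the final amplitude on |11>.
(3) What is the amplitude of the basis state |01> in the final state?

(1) The amplitude on |00> is -sqrt(3)*I/4.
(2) The final state's coefficient on |11> equals -sqrt(3)/4.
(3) The amplitude on |01> is I/4.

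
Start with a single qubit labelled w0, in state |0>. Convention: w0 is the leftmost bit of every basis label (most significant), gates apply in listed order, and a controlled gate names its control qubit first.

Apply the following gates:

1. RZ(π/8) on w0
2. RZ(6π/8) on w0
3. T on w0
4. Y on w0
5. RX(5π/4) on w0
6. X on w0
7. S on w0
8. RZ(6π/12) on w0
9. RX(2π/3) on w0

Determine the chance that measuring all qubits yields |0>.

The probability of measuring |0> is -sqrt(6)/8 + sqrt(2)/8 + 1/2.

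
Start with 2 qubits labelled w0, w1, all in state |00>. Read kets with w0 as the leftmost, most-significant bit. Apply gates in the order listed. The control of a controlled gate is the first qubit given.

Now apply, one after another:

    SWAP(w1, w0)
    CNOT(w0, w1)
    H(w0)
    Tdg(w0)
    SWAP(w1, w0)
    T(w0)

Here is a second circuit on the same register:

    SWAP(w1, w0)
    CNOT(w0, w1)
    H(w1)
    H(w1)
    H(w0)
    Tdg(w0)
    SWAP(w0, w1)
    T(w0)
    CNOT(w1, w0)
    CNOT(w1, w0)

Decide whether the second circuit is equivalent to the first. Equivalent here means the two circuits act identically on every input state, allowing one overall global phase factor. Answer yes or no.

Yes: on every input state the two circuits agree up to one overall phase factor.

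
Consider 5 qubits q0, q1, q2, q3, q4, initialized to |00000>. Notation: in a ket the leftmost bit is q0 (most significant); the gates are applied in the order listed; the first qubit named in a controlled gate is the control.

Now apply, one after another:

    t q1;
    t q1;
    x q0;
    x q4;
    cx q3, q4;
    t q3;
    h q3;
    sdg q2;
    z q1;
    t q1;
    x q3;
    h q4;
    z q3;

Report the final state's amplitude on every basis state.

The resulting statevector has amplitude 1/2 on |10000>, -1/2 on |10001>, -1/2 on |10010>, 1/2 on |10011>, and 0 on every other basis state.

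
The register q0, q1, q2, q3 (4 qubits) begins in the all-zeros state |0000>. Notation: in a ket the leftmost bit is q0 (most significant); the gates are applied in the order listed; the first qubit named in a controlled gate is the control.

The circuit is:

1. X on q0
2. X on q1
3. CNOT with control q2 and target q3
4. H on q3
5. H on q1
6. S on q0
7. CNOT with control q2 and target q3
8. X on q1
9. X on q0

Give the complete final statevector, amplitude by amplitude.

The resulting statevector has amplitude -I/2 on |0000>, -I/2 on |0001>, I/2 on |0100>, I/2 on |0101>, and 0 on every other basis state.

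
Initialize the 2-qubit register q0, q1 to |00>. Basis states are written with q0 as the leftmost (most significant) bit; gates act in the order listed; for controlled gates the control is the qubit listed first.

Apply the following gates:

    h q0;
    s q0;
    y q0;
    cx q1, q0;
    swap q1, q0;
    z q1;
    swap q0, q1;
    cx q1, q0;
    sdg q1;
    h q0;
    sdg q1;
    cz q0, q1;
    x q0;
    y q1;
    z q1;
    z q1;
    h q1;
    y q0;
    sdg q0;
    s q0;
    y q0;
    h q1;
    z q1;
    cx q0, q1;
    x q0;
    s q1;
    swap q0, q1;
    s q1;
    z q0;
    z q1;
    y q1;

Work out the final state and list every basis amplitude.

After the circuit, the state carries amplitude 0 on |00>, 1/2 - I/2 on |01>, 1/2 + I/2 on |10>, 0 on |11>. Key observation: gates 16-23 undo each other exactly, leaving only the rest of the circuit to track.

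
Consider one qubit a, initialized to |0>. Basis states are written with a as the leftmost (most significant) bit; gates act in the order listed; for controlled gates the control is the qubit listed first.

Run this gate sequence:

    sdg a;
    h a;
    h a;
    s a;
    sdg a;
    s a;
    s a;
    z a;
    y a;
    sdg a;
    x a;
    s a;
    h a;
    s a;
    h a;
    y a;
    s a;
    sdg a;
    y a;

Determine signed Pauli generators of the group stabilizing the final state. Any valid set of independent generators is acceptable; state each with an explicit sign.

The stabilizer group can be generated by -Y, among other valid generating sets.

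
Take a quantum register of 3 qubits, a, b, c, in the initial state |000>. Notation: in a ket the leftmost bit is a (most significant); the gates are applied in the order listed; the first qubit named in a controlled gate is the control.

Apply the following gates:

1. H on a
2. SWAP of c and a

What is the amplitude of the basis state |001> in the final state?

The amplitude on |001> is sqrt(2)/2.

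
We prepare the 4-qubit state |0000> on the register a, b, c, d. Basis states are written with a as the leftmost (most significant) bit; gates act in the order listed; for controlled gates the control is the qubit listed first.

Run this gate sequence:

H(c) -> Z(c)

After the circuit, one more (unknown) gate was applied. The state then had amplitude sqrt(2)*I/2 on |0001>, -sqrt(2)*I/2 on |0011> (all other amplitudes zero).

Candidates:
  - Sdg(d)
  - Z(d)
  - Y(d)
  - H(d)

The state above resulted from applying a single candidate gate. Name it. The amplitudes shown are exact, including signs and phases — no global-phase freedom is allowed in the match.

The applied gate was Y(d).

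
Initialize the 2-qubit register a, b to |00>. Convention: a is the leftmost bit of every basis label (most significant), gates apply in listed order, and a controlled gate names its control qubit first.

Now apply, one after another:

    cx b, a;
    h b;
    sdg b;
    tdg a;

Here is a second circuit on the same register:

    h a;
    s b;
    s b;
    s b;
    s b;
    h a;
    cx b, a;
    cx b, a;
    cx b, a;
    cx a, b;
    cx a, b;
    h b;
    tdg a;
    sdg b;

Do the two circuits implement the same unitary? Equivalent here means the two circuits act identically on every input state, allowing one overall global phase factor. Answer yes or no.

Yes, they are equivalent — the unitaries differ by at most a global phase.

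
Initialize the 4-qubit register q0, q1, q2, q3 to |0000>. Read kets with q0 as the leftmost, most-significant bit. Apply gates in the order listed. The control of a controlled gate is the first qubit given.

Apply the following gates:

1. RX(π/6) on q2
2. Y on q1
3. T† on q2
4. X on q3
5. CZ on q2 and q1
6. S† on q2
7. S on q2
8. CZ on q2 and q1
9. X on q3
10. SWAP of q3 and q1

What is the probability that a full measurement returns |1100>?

A full measurement returns |1100> with probability 0. Key observation: gates 4-9 undo each other exactly, leaving only the rest of the circuit to track.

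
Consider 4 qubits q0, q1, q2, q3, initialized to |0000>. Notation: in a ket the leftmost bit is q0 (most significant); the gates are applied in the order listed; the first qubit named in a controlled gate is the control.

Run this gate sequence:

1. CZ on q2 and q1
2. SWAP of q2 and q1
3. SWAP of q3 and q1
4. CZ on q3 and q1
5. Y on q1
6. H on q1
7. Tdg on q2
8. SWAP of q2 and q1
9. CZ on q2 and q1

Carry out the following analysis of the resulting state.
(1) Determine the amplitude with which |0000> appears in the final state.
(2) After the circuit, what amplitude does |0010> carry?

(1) The amplitude on |0000> is sqrt(2)*I/2.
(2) The amplitude on |0010> is -sqrt(2)*I/2.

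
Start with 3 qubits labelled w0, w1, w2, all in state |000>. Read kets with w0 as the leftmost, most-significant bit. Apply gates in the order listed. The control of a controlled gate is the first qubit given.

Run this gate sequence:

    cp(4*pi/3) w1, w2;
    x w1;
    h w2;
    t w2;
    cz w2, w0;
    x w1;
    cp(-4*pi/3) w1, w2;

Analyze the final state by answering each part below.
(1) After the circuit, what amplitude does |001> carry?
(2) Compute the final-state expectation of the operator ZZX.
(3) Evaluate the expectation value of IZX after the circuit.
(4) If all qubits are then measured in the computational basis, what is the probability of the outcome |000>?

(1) |001> carries amplitude sqrt(2)*exp(I*pi/4)/2 in the final state.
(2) The observable ZZX averages to sqrt(2)/2.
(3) In the final state, IZX has expectation sqrt(2)/2.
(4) The probability of measuring |000> is 1/2.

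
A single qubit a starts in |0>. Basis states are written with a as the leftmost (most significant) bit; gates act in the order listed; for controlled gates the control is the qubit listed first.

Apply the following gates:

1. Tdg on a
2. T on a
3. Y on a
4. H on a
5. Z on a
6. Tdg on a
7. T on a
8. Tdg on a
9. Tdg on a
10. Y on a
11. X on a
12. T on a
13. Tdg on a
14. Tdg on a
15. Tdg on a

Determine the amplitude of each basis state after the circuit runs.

After the circuit, the state carries amplitude -sqrt(2)/2 on |0>, -sqrt(2)/2 on |1>.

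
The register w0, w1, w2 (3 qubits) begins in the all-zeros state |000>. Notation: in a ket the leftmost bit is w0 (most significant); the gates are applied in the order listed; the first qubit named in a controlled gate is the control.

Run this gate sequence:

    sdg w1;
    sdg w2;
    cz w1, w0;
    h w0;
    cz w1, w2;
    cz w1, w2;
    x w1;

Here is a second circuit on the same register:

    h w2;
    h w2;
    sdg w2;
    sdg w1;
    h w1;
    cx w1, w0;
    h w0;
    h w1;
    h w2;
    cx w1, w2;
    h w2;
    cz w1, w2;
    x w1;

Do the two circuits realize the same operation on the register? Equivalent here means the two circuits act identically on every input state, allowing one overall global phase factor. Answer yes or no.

No — the two circuits implement different unitaries, even allowing a global phase.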